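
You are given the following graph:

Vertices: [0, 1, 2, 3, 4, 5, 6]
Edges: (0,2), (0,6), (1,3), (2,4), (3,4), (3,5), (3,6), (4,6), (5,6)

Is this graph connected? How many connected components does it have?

Checking connectivity: the graph has 1 connected component(s).
All vertices are reachable from each other. The graph IS connected.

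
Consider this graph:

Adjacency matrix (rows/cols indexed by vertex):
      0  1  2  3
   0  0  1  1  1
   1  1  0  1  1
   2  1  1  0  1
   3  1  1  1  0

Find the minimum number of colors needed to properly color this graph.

The graph has a maximum clique of size 4 (lower bound on chromatic number).
A valid 4-coloring: {0: 0, 1: 1, 2: 2, 3: 3}.
Chromatic number = 4.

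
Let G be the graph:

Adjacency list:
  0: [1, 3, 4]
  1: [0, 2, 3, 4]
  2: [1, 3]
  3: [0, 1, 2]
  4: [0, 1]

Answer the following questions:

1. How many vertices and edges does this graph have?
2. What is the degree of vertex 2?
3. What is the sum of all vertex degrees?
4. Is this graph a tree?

Count: 5 vertices, 7 edges.
Vertex 2 has neighbors [1, 3], degree = 2.
Handshaking lemma: 2 * 7 = 14.
A tree on 5 vertices has 4 edges. This graph has 7 edges (3 extra). Not a tree.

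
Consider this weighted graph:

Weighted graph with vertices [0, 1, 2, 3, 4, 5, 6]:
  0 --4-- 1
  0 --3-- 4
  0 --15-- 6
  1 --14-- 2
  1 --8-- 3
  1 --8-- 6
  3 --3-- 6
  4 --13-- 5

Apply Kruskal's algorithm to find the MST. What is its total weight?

Applying Kruskal's algorithm (sort edges by weight, add if no cycle):
  Add (0,4) w=3
  Add (3,6) w=3
  Add (0,1) w=4
  Add (1,6) w=8
  Skip (1,3) w=8 (creates cycle)
  Add (4,5) w=13
  Add (1,2) w=14
  Skip (0,6) w=15 (creates cycle)
MST weight = 45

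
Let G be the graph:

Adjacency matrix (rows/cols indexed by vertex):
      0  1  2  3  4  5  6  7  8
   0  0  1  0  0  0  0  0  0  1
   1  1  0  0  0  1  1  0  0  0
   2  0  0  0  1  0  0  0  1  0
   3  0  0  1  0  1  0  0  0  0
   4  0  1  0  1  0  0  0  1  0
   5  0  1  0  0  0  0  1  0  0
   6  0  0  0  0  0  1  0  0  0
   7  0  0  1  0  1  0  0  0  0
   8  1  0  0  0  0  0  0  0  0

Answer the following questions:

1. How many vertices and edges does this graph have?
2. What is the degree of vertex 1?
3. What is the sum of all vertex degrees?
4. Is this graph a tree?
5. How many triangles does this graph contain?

Count: 9 vertices, 9 edges.
Vertex 1 has neighbors [0, 4, 5], degree = 3.
Handshaking lemma: 2 * 9 = 18.
A tree on 9 vertices has 8 edges. This graph has 9 edges (1 extra). Not a tree.
Number of triangles = 0.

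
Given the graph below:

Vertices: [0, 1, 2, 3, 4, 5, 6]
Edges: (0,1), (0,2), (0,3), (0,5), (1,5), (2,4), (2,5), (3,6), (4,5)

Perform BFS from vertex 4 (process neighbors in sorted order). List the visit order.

BFS from vertex 4 (neighbors processed in ascending order):
Visit order: 4, 2, 5, 0, 1, 3, 6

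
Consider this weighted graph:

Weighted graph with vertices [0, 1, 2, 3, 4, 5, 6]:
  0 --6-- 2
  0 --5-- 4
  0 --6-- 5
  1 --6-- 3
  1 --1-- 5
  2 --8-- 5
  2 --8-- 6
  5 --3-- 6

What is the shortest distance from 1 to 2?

Using Dijkstra's algorithm from vertex 1:
Shortest path: 1 -> 5 -> 2
Total weight: 1 + 8 = 9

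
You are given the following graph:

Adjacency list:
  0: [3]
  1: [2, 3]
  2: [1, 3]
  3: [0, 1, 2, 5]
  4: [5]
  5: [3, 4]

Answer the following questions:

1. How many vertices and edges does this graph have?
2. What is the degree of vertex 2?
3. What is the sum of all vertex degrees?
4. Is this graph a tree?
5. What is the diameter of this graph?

Count: 6 vertices, 6 edges.
Vertex 2 has neighbors [1, 3], degree = 2.
Handshaking lemma: 2 * 6 = 12.
A tree on 6 vertices has 5 edges. This graph has 6 edges (1 extra). Not a tree.
Diameter (longest shortest path) = 3.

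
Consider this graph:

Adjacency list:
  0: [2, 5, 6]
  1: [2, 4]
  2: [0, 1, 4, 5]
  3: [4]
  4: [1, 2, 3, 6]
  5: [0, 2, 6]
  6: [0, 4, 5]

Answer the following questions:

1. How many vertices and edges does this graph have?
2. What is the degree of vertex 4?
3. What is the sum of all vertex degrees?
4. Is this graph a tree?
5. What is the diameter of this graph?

Count: 7 vertices, 10 edges.
Vertex 4 has neighbors [1, 2, 3, 6], degree = 4.
Handshaking lemma: 2 * 10 = 20.
A tree on 7 vertices has 6 edges. This graph has 10 edges (4 extra). Not a tree.
Diameter (longest shortest path) = 3.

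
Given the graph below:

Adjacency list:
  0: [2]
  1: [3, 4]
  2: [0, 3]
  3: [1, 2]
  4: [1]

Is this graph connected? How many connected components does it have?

Checking connectivity: the graph has 1 connected component(s).
All vertices are reachable from each other. The graph IS connected.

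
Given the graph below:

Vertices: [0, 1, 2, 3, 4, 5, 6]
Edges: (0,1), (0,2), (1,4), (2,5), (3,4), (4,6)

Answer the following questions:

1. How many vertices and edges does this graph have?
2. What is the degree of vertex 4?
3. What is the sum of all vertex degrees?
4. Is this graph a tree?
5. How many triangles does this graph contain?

Count: 7 vertices, 6 edges.
Vertex 4 has neighbors [1, 3, 6], degree = 3.
Handshaking lemma: 2 * 6 = 12.
A graph is a tree iff it is connected and has exactly n-1 edges. This graph is connected (all 7 vertices in one component) and has 7-1 = 6 edges. It is a tree.
Number of triangles = 0.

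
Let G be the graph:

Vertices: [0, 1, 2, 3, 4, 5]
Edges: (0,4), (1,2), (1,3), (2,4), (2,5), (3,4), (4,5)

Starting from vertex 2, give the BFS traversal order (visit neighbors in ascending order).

BFS from vertex 2 (neighbors processed in ascending order):
Visit order: 2, 1, 4, 5, 3, 0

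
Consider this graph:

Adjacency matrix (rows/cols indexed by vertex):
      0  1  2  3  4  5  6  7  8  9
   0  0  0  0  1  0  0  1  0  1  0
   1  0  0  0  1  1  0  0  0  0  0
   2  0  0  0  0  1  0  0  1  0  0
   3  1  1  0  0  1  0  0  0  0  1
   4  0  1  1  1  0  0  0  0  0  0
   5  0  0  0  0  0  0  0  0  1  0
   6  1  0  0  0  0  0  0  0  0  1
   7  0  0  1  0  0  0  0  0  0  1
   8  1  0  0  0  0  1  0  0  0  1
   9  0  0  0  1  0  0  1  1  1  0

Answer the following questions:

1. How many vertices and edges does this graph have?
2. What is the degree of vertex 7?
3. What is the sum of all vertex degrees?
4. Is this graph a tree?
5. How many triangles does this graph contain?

Count: 10 vertices, 13 edges.
Vertex 7 has neighbors [2, 9], degree = 2.
Handshaking lemma: 2 * 13 = 26.
A tree on 10 vertices has 9 edges. This graph has 13 edges (4 extra). Not a tree.
Number of triangles = 1.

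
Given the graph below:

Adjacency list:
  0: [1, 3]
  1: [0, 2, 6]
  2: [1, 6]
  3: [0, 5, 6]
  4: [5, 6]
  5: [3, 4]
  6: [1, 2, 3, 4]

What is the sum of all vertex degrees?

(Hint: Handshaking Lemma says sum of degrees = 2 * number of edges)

Count edges: 9 edges.
By Handshaking Lemma: sum of degrees = 2 * 9 = 18.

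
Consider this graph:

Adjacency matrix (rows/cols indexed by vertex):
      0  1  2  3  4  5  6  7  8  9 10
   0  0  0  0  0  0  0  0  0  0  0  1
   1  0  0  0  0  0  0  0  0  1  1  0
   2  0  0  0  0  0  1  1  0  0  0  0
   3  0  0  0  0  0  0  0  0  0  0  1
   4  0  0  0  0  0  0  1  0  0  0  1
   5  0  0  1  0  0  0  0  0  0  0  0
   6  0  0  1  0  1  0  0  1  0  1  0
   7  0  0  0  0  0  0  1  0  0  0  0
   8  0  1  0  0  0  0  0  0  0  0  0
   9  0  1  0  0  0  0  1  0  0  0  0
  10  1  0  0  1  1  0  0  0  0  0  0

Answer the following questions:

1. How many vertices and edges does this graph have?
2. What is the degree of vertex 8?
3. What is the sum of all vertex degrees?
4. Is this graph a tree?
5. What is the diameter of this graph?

Count: 11 vertices, 10 edges.
Vertex 8 has neighbors [1], degree = 1.
Handshaking lemma: 2 * 10 = 20.
A graph is a tree iff it is connected and has exactly n-1 edges. This graph is connected (all 11 vertices in one component) and has 11-1 = 10 edges. It is a tree.
Diameter (longest shortest path) = 6.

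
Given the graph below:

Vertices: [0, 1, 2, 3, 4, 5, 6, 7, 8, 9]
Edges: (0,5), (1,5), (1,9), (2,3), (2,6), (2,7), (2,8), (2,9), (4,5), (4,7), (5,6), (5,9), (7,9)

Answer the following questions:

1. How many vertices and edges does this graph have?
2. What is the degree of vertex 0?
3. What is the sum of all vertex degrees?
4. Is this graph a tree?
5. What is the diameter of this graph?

Count: 10 vertices, 13 edges.
Vertex 0 has neighbors [5], degree = 1.
Handshaking lemma: 2 * 13 = 26.
A tree on 10 vertices has 9 edges. This graph has 13 edges (4 extra). Not a tree.
Diameter (longest shortest path) = 4.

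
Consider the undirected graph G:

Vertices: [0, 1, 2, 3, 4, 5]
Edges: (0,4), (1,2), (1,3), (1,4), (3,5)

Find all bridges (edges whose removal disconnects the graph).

A bridge is an edge whose removal increases the number of connected components.
Bridges found: (0,4), (1,2), (1,3), (1,4), (3,5)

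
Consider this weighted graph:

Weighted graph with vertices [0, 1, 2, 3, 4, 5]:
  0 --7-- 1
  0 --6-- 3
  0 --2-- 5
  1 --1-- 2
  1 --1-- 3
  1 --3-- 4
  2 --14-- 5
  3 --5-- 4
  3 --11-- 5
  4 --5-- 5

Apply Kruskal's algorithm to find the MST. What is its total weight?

Applying Kruskal's algorithm (sort edges by weight, add if no cycle):
  Add (1,3) w=1
  Add (1,2) w=1
  Add (0,5) w=2
  Add (1,4) w=3
  Skip (3,4) w=5 (creates cycle)
  Add (4,5) w=5
  Skip (0,3) w=6 (creates cycle)
  Skip (0,1) w=7 (creates cycle)
  Skip (3,5) w=11 (creates cycle)
  Skip (2,5) w=14 (creates cycle)
MST weight = 12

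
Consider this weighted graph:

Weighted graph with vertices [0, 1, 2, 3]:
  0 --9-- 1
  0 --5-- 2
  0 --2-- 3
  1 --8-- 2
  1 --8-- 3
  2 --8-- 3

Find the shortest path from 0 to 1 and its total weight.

Using Dijkstra's algorithm from vertex 0:
Shortest path: 0 -> 1
Total weight: 9 = 9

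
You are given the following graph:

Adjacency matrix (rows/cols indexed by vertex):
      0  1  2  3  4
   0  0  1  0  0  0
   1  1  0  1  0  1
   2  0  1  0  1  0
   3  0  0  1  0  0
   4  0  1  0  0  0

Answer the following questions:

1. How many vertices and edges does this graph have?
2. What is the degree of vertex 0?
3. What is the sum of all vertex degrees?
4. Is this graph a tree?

Count: 5 vertices, 4 edges.
Vertex 0 has neighbors [1], degree = 1.
Handshaking lemma: 2 * 4 = 8.
A graph is a tree iff it is connected and has exactly n-1 edges. This graph is connected (all 5 vertices in one component) and has 5-1 = 4 edges. It is a tree.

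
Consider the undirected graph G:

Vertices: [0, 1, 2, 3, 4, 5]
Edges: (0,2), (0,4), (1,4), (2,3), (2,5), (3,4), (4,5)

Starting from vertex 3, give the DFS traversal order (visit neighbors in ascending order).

DFS from vertex 3 (neighbors processed in ascending order):
Visit order: 3, 2, 0, 4, 1, 5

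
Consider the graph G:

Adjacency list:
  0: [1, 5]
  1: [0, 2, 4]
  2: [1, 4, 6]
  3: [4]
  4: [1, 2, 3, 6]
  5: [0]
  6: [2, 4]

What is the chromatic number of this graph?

The graph has a maximum clique of size 3 (lower bound on chromatic number).
A valid 3-coloring: {0: 0, 1: 1, 2: 2, 3: 1, 4: 0, 5: 1, 6: 1}.
Chromatic number = 3.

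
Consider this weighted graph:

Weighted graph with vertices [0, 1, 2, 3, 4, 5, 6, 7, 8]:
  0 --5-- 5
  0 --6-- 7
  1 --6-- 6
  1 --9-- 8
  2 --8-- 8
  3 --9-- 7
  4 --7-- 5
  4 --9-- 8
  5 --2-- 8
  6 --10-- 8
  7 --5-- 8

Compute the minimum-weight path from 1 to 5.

Using Dijkstra's algorithm from vertex 1:
Shortest path: 1 -> 8 -> 5
Total weight: 9 + 2 = 11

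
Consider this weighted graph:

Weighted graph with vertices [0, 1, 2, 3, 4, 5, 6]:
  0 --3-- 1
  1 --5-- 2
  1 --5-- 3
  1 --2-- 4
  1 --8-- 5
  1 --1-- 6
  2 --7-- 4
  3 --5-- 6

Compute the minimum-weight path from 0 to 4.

Using Dijkstra's algorithm from vertex 0:
Shortest path: 0 -> 1 -> 4
Total weight: 3 + 2 = 5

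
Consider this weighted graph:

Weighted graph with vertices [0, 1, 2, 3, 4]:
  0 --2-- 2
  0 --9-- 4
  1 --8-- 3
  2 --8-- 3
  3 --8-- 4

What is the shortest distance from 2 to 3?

Using Dijkstra's algorithm from vertex 2:
Shortest path: 2 -> 3
Total weight: 8 = 8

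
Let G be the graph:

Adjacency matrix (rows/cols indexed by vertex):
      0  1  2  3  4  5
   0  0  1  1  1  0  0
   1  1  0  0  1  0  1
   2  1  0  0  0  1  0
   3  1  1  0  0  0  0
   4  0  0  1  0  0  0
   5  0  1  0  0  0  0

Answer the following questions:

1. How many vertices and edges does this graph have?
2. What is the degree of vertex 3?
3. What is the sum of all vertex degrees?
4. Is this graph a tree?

Count: 6 vertices, 6 edges.
Vertex 3 has neighbors [0, 1], degree = 2.
Handshaking lemma: 2 * 6 = 12.
A tree on 6 vertices has 5 edges. This graph has 6 edges (1 extra). Not a tree.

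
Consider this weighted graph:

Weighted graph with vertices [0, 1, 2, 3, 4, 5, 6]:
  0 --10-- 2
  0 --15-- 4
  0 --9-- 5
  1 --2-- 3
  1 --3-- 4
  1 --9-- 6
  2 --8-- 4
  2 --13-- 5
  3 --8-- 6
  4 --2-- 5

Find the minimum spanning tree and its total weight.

Applying Kruskal's algorithm (sort edges by weight, add if no cycle):
  Add (1,3) w=2
  Add (4,5) w=2
  Add (1,4) w=3
  Add (2,4) w=8
  Add (3,6) w=8
  Add (0,5) w=9
  Skip (1,6) w=9 (creates cycle)
  Skip (0,2) w=10 (creates cycle)
  Skip (2,5) w=13 (creates cycle)
  Skip (0,4) w=15 (creates cycle)
MST weight = 32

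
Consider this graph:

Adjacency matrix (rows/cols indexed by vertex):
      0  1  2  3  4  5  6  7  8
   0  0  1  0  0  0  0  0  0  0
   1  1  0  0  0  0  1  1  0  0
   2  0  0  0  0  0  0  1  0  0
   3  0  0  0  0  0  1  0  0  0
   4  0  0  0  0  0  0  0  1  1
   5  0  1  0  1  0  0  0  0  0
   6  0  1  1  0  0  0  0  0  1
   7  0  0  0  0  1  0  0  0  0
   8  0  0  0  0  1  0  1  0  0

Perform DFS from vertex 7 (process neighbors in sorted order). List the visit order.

DFS from vertex 7 (neighbors processed in ascending order):
Visit order: 7, 4, 8, 6, 1, 0, 5, 3, 2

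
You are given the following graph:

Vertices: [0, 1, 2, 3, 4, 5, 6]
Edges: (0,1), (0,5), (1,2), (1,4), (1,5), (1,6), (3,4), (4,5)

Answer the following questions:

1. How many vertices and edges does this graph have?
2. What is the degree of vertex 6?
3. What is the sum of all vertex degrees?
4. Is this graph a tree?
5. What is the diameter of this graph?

Count: 7 vertices, 8 edges.
Vertex 6 has neighbors [1], degree = 1.
Handshaking lemma: 2 * 8 = 16.
A tree on 7 vertices has 6 edges. This graph has 8 edges (2 extra). Not a tree.
Diameter (longest shortest path) = 3.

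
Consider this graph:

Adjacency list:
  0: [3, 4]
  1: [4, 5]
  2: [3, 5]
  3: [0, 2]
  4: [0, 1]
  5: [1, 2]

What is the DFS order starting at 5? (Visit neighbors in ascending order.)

DFS from vertex 5 (neighbors processed in ascending order):
Visit order: 5, 1, 4, 0, 3, 2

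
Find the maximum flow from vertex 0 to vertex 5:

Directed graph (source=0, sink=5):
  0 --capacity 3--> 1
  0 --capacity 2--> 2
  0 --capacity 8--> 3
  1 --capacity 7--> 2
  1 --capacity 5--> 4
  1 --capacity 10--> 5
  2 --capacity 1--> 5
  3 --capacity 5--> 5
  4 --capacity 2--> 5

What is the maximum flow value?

Computing max flow:
  Flow on (0->1): 3/3
  Flow on (0->2): 1/2
  Flow on (0->3): 5/8
  Flow on (1->5): 3/10
  Flow on (2->5): 1/1
  Flow on (3->5): 5/5
Maximum flow = 9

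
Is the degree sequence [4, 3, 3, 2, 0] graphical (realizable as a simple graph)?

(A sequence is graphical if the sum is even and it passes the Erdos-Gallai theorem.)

Sum of degrees = 12. Sum is even but fails Erdos-Gallai. The sequence is NOT graphical.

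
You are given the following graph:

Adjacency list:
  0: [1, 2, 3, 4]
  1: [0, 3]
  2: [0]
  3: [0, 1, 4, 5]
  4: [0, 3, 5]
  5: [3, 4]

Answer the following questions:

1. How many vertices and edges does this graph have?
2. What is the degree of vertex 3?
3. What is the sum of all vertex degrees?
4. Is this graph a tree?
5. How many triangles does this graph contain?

Count: 6 vertices, 8 edges.
Vertex 3 has neighbors [0, 1, 4, 5], degree = 4.
Handshaking lemma: 2 * 8 = 16.
A tree on 6 vertices has 5 edges. This graph has 8 edges (3 extra). Not a tree.
Number of triangles = 3.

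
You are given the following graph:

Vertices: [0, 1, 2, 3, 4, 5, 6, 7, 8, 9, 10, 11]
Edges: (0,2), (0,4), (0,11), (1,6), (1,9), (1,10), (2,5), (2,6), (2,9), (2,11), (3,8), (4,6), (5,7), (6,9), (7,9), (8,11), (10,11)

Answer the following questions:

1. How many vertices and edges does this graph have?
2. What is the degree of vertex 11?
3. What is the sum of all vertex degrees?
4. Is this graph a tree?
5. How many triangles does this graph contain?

Count: 12 vertices, 17 edges.
Vertex 11 has neighbors [0, 2, 8, 10], degree = 4.
Handshaking lemma: 2 * 17 = 34.
A tree on 12 vertices has 11 edges. This graph has 17 edges (6 extra). Not a tree.
Number of triangles = 3.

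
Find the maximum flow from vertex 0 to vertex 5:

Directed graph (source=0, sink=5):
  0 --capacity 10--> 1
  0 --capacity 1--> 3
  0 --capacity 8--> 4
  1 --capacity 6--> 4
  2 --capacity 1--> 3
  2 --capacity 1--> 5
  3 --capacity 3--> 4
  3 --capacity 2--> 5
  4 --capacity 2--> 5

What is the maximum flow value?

Computing max flow:
  Flow on (0->1): 2/10
  Flow on (0->3): 1/1
  Flow on (1->4): 2/6
  Flow on (3->5): 1/2
  Flow on (4->5): 2/2
Maximum flow = 3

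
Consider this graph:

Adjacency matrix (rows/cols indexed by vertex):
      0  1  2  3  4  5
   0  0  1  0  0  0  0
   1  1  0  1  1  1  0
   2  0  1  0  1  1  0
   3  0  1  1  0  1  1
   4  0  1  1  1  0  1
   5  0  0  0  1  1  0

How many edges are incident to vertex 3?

Vertex 3 has neighbors [1, 2, 4, 5], so deg(3) = 4.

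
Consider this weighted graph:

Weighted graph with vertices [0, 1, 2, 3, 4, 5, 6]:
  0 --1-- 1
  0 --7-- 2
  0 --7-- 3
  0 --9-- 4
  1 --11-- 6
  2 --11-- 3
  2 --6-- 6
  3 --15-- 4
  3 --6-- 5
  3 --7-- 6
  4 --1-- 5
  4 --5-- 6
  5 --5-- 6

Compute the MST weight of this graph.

Applying Kruskal's algorithm (sort edges by weight, add if no cycle):
  Add (0,1) w=1
  Add (4,5) w=1
  Add (4,6) w=5
  Skip (5,6) w=5 (creates cycle)
  Add (2,6) w=6
  Add (3,5) w=6
  Add (0,2) w=7
  Skip (0,3) w=7 (creates cycle)
  Skip (3,6) w=7 (creates cycle)
  Skip (0,4) w=9 (creates cycle)
  Skip (1,6) w=11 (creates cycle)
  Skip (2,3) w=11 (creates cycle)
  Skip (3,4) w=15 (creates cycle)
MST weight = 26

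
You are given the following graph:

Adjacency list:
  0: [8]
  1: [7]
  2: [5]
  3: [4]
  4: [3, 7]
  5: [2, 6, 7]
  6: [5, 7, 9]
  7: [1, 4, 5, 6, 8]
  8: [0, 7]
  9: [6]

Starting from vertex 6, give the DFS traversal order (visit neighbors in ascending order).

DFS from vertex 6 (neighbors processed in ascending order):
Visit order: 6, 5, 2, 7, 1, 4, 3, 8, 0, 9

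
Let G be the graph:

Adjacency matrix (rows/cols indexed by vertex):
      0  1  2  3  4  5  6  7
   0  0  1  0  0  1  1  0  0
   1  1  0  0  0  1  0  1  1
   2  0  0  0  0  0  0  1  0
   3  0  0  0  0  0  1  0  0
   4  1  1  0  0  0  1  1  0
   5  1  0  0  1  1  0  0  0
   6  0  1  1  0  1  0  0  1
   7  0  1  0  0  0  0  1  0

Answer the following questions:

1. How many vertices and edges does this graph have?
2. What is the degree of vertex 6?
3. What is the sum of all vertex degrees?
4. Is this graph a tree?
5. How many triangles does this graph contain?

Count: 8 vertices, 11 edges.
Vertex 6 has neighbors [1, 2, 4, 7], degree = 4.
Handshaking lemma: 2 * 11 = 22.
A tree on 8 vertices has 7 edges. This graph has 11 edges (4 extra). Not a tree.
Number of triangles = 4.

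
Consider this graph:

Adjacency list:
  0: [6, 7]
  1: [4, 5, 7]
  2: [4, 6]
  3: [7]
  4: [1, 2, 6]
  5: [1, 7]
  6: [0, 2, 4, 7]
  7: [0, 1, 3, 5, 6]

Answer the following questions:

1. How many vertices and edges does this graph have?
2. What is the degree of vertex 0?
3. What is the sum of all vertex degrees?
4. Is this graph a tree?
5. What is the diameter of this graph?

Count: 8 vertices, 11 edges.
Vertex 0 has neighbors [6, 7], degree = 2.
Handshaking lemma: 2 * 11 = 22.
A tree on 8 vertices has 7 edges. This graph has 11 edges (4 extra). Not a tree.
Diameter (longest shortest path) = 3.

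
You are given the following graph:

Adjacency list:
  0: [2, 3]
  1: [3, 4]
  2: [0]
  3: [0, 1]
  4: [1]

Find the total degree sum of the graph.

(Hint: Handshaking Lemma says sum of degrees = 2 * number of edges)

Count edges: 4 edges.
By Handshaking Lemma: sum of degrees = 2 * 4 = 8.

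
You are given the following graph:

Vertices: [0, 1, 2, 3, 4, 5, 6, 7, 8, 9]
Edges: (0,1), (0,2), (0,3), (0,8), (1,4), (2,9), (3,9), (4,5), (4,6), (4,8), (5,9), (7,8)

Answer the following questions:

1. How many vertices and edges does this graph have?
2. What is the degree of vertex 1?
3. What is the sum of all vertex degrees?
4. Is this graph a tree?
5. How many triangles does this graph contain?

Count: 10 vertices, 12 edges.
Vertex 1 has neighbors [0, 4], degree = 2.
Handshaking lemma: 2 * 12 = 24.
A tree on 10 vertices has 9 edges. This graph has 12 edges (3 extra). Not a tree.
Number of triangles = 0.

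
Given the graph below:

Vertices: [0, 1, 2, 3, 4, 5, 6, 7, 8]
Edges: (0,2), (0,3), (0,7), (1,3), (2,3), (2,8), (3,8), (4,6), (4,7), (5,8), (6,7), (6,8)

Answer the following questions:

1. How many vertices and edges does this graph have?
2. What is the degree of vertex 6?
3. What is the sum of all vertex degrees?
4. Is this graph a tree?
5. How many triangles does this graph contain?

Count: 9 vertices, 12 edges.
Vertex 6 has neighbors [4, 7, 8], degree = 3.
Handshaking lemma: 2 * 12 = 24.
A tree on 9 vertices has 8 edges. This graph has 12 edges (4 extra). Not a tree.
Number of triangles = 3.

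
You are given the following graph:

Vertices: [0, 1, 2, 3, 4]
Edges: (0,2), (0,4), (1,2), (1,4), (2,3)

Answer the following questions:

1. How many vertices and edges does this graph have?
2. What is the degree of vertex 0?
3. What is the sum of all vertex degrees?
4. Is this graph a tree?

Count: 5 vertices, 5 edges.
Vertex 0 has neighbors [2, 4], degree = 2.
Handshaking lemma: 2 * 5 = 10.
A tree on 5 vertices has 4 edges. This graph has 5 edges (1 extra). Not a tree.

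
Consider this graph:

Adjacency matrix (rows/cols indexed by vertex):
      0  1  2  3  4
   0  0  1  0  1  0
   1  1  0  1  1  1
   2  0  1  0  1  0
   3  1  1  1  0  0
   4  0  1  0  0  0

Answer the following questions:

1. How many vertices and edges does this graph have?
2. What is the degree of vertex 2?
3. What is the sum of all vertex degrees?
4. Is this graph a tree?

Count: 5 vertices, 6 edges.
Vertex 2 has neighbors [1, 3], degree = 2.
Handshaking lemma: 2 * 6 = 12.
A tree on 5 vertices has 4 edges. This graph has 6 edges (2 extra). Not a tree.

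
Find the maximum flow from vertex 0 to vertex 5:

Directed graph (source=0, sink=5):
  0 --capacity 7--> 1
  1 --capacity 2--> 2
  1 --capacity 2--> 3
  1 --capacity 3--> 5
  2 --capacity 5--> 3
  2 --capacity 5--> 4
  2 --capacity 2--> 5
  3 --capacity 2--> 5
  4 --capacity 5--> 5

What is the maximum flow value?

Computing max flow:
  Flow on (0->1): 7/7
  Flow on (1->2): 2/2
  Flow on (1->3): 2/2
  Flow on (1->5): 3/3
  Flow on (2->5): 2/2
  Flow on (3->5): 2/2
Maximum flow = 7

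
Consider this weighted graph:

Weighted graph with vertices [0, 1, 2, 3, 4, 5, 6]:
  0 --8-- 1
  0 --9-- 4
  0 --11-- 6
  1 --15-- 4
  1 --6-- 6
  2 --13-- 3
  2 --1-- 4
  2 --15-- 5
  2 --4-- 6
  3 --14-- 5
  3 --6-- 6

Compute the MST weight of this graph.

Applying Kruskal's algorithm (sort edges by weight, add if no cycle):
  Add (2,4) w=1
  Add (2,6) w=4
  Add (1,6) w=6
  Add (3,6) w=6
  Add (0,1) w=8
  Skip (0,4) w=9 (creates cycle)
  Skip (0,6) w=11 (creates cycle)
  Skip (2,3) w=13 (creates cycle)
  Add (3,5) w=14
  Skip (1,4) w=15 (creates cycle)
  Skip (2,5) w=15 (creates cycle)
MST weight = 39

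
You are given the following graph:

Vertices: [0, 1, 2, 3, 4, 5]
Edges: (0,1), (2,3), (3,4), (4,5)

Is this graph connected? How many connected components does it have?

Checking connectivity: the graph has 2 connected component(s).
Components: [[0, 1], [2, 3, 4, 5]]. The graph is NOT connected.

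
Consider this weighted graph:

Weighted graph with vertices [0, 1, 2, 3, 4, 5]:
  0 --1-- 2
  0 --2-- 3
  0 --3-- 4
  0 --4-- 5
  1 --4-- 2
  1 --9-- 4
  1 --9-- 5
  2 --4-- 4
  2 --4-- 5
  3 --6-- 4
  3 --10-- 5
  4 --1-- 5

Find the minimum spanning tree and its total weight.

Applying Kruskal's algorithm (sort edges by weight, add if no cycle):
  Add (0,2) w=1
  Add (4,5) w=1
  Add (0,3) w=2
  Add (0,4) w=3
  Skip (0,5) w=4 (creates cycle)
  Add (1,2) w=4
  Skip (2,5) w=4 (creates cycle)
  Skip (2,4) w=4 (creates cycle)
  Skip (3,4) w=6 (creates cycle)
  Skip (1,4) w=9 (creates cycle)
  Skip (1,5) w=9 (creates cycle)
  Skip (3,5) w=10 (creates cycle)
MST weight = 11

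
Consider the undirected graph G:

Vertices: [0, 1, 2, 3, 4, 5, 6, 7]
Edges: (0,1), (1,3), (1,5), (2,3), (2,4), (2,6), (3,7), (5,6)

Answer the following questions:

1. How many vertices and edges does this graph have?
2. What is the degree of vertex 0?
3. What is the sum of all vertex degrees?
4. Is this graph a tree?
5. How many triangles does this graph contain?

Count: 8 vertices, 8 edges.
Vertex 0 has neighbors [1], degree = 1.
Handshaking lemma: 2 * 8 = 16.
A tree on 8 vertices has 7 edges. This graph has 8 edges (1 extra). Not a tree.
Number of triangles = 0.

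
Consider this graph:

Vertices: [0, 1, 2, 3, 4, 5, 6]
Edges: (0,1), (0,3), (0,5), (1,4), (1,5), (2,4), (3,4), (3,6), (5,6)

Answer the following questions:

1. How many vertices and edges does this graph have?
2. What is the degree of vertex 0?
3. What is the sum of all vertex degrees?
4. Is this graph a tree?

Count: 7 vertices, 9 edges.
Vertex 0 has neighbors [1, 3, 5], degree = 3.
Handshaking lemma: 2 * 9 = 18.
A tree on 7 vertices has 6 edges. This graph has 9 edges (3 extra). Not a tree.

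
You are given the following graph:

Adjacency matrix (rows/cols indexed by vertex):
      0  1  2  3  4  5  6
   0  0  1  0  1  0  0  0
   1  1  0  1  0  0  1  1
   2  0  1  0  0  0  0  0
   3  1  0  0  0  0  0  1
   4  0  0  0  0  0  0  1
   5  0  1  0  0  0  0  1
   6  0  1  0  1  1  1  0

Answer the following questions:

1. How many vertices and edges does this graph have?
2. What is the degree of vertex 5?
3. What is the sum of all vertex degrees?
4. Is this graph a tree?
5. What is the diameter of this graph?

Count: 7 vertices, 8 edges.
Vertex 5 has neighbors [1, 6], degree = 2.
Handshaking lemma: 2 * 8 = 16.
A tree on 7 vertices has 6 edges. This graph has 8 edges (2 extra). Not a tree.
Diameter (longest shortest path) = 3.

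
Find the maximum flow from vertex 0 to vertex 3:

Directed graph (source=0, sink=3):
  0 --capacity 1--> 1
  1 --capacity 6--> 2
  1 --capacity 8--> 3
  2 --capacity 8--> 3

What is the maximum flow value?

Computing max flow:
  Flow on (0->1): 1/1
  Flow on (1->3): 1/8
Maximum flow = 1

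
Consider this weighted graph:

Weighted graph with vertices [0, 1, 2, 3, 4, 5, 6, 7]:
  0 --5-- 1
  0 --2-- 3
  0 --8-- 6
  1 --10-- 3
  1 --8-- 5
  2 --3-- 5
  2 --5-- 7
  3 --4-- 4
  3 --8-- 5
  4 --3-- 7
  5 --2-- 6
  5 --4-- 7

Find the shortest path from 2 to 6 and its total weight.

Using Dijkstra's algorithm from vertex 2:
Shortest path: 2 -> 5 -> 6
Total weight: 3 + 2 = 5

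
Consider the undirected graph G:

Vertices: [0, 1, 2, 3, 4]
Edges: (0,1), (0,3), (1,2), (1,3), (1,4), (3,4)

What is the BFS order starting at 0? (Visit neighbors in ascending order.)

BFS from vertex 0 (neighbors processed in ascending order):
Visit order: 0, 1, 3, 2, 4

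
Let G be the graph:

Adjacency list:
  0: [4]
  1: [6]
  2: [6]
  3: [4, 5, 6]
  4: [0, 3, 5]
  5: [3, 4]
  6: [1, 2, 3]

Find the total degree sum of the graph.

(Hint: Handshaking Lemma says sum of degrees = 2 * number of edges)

Count edges: 7 edges.
By Handshaking Lemma: sum of degrees = 2 * 7 = 14.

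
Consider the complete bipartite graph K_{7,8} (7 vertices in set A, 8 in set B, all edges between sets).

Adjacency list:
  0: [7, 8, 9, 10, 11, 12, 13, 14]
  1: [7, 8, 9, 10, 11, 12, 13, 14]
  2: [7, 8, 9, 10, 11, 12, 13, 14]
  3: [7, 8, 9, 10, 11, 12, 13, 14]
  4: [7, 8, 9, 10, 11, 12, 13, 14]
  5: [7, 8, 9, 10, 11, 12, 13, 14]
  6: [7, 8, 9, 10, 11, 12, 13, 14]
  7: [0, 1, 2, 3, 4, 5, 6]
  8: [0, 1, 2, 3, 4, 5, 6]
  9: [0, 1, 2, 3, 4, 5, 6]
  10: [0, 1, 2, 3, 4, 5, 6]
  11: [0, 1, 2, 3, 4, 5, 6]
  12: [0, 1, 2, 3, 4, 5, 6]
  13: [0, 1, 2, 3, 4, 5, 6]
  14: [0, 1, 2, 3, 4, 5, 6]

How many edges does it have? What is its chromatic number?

K_{7,8} has 7 * 8 = 56 edges.
Bipartite graphs have chromatic number 2 (color each partition differently).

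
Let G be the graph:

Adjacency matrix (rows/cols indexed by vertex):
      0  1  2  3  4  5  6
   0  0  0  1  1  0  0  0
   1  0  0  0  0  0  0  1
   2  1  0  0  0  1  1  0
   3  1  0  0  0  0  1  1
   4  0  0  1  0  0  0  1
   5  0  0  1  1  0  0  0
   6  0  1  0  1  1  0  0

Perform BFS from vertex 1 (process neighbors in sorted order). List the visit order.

BFS from vertex 1 (neighbors processed in ascending order):
Visit order: 1, 6, 3, 4, 0, 5, 2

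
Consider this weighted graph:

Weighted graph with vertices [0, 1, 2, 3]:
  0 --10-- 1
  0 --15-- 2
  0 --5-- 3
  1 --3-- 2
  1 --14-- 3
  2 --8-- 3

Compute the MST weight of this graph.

Applying Kruskal's algorithm (sort edges by weight, add if no cycle):
  Add (1,2) w=3
  Add (0,3) w=5
  Add (2,3) w=8
  Skip (0,1) w=10 (creates cycle)
  Skip (1,3) w=14 (creates cycle)
  Skip (0,2) w=15 (creates cycle)
MST weight = 16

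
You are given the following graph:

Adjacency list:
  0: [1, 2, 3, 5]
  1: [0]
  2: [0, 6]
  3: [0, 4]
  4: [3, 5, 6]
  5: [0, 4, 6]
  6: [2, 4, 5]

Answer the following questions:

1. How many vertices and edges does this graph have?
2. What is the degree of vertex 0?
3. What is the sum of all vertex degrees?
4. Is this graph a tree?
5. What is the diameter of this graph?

Count: 7 vertices, 9 edges.
Vertex 0 has neighbors [1, 2, 3, 5], degree = 4.
Handshaking lemma: 2 * 9 = 18.
A tree on 7 vertices has 6 edges. This graph has 9 edges (3 extra). Not a tree.
Diameter (longest shortest path) = 3.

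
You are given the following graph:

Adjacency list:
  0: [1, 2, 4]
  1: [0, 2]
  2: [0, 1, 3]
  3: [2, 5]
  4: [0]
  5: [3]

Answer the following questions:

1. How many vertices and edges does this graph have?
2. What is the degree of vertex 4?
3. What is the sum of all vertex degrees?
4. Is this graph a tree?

Count: 6 vertices, 6 edges.
Vertex 4 has neighbors [0], degree = 1.
Handshaking lemma: 2 * 6 = 12.
A tree on 6 vertices has 5 edges. This graph has 6 edges (1 extra). Not a tree.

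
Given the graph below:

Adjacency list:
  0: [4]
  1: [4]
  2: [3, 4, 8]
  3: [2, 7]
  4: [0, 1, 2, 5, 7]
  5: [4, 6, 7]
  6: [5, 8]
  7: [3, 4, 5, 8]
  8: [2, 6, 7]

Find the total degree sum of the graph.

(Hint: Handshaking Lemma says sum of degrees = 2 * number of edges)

Count edges: 12 edges.
By Handshaking Lemma: sum of degrees = 2 * 12 = 24.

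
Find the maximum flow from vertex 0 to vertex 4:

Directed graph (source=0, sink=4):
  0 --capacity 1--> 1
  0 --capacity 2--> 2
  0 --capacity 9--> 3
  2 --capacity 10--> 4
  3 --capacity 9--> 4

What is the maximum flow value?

Computing max flow:
  Flow on (0->2): 2/2
  Flow on (0->3): 9/9
  Flow on (2->4): 2/10
  Flow on (3->4): 9/9
Maximum flow = 11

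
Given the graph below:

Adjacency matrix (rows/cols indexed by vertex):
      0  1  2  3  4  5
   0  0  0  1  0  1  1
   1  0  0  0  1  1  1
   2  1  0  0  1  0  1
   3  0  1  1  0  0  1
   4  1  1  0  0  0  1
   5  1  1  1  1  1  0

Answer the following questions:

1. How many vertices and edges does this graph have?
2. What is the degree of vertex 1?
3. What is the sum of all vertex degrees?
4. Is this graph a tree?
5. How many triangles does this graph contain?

Count: 6 vertices, 10 edges.
Vertex 1 has neighbors [3, 4, 5], degree = 3.
Handshaking lemma: 2 * 10 = 20.
A tree on 6 vertices has 5 edges. This graph has 10 edges (5 extra). Not a tree.
Number of triangles = 5.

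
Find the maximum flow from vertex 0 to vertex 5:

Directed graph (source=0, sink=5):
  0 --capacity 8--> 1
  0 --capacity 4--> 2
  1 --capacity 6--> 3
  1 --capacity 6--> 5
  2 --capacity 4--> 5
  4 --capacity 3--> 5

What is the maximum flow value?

Computing max flow:
  Flow on (0->1): 6/8
  Flow on (0->2): 4/4
  Flow on (1->5): 6/6
  Flow on (2->5): 4/4
Maximum flow = 10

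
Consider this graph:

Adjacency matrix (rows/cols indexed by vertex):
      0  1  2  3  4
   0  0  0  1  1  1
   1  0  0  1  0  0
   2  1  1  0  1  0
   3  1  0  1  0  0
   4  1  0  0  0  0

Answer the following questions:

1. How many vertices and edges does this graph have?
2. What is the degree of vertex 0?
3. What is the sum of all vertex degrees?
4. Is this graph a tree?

Count: 5 vertices, 5 edges.
Vertex 0 has neighbors [2, 3, 4], degree = 3.
Handshaking lemma: 2 * 5 = 10.
A tree on 5 vertices has 4 edges. This graph has 5 edges (1 extra). Not a tree.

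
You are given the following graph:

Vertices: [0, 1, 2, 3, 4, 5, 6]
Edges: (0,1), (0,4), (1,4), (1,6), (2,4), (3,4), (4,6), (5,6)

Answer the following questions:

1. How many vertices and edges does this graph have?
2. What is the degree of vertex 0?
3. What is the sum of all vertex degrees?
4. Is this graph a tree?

Count: 7 vertices, 8 edges.
Vertex 0 has neighbors [1, 4], degree = 2.
Handshaking lemma: 2 * 8 = 16.
A tree on 7 vertices has 6 edges. This graph has 8 edges (2 extra). Not a tree.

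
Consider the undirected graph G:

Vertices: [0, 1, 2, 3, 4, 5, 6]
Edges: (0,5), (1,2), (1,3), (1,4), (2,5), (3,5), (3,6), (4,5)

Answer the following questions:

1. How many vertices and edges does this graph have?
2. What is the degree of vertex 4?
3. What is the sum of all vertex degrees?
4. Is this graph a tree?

Count: 7 vertices, 8 edges.
Vertex 4 has neighbors [1, 5], degree = 2.
Handshaking lemma: 2 * 8 = 16.
A tree on 7 vertices has 6 edges. This graph has 8 edges (2 extra). Not a tree.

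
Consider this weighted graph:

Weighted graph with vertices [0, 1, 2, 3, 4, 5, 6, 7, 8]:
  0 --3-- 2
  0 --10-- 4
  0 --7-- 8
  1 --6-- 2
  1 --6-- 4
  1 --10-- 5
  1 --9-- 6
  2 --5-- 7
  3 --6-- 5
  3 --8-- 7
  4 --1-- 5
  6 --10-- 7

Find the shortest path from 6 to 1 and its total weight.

Using Dijkstra's algorithm from vertex 6:
Shortest path: 6 -> 1
Total weight: 9 = 9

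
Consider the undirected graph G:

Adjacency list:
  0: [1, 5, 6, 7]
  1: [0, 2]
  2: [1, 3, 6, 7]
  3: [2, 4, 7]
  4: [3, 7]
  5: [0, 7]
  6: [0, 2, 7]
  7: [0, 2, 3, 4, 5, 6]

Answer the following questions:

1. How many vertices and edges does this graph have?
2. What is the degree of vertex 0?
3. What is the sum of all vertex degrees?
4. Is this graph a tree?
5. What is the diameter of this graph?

Count: 8 vertices, 13 edges.
Vertex 0 has neighbors [1, 5, 6, 7], degree = 4.
Handshaking lemma: 2 * 13 = 26.
A tree on 8 vertices has 7 edges. This graph has 13 edges (6 extra). Not a tree.
Diameter (longest shortest path) = 3.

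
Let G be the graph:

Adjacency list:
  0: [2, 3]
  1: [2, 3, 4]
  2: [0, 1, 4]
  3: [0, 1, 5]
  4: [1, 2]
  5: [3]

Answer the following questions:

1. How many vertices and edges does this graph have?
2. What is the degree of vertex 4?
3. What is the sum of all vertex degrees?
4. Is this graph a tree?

Count: 6 vertices, 7 edges.
Vertex 4 has neighbors [1, 2], degree = 2.
Handshaking lemma: 2 * 7 = 14.
A tree on 6 vertices has 5 edges. This graph has 7 edges (2 extra). Not a tree.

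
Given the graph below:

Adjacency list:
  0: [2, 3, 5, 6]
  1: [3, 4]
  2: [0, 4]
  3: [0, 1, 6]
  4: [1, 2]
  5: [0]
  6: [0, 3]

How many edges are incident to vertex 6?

Vertex 6 has neighbors [0, 3], so deg(6) = 2.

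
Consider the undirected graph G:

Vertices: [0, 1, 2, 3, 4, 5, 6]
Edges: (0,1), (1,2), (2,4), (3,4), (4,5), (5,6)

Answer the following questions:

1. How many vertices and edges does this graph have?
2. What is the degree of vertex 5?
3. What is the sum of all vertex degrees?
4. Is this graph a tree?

Count: 7 vertices, 6 edges.
Vertex 5 has neighbors [4, 6], degree = 2.
Handshaking lemma: 2 * 6 = 12.
A graph is a tree iff it is connected and has exactly n-1 edges. This graph is connected (all 7 vertices in one component) and has 7-1 = 6 edges. It is a tree.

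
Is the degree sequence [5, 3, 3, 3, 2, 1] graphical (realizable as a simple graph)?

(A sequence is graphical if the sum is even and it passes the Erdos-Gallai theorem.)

Sum of degrees = 17. Sum is odd, so the sequence is NOT graphical.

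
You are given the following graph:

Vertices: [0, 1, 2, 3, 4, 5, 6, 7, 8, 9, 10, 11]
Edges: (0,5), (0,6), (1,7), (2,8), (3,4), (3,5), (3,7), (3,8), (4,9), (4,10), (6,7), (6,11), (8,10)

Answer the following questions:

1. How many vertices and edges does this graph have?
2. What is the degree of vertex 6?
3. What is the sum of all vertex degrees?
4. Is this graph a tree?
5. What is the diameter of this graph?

Count: 12 vertices, 13 edges.
Vertex 6 has neighbors [0, 7, 11], degree = 3.
Handshaking lemma: 2 * 13 = 26.
A tree on 12 vertices has 11 edges. This graph has 13 edges (2 extra). Not a tree.
Diameter (longest shortest path) = 5.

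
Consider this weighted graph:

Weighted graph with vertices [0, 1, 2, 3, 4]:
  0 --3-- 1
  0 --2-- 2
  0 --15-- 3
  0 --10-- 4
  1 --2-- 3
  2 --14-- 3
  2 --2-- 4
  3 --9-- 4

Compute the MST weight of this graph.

Applying Kruskal's algorithm (sort edges by weight, add if no cycle):
  Add (0,2) w=2
  Add (1,3) w=2
  Add (2,4) w=2
  Add (0,1) w=3
  Skip (3,4) w=9 (creates cycle)
  Skip (0,4) w=10 (creates cycle)
  Skip (2,3) w=14 (creates cycle)
  Skip (0,3) w=15 (creates cycle)
MST weight = 9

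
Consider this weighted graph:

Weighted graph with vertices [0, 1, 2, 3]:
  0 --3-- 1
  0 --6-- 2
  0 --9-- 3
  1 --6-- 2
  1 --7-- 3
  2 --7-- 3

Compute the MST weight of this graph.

Applying Kruskal's algorithm (sort edges by weight, add if no cycle):
  Add (0,1) w=3
  Add (0,2) w=6
  Skip (1,2) w=6 (creates cycle)
  Add (1,3) w=7
  Skip (2,3) w=7 (creates cycle)
  Skip (0,3) w=9 (creates cycle)
MST weight = 16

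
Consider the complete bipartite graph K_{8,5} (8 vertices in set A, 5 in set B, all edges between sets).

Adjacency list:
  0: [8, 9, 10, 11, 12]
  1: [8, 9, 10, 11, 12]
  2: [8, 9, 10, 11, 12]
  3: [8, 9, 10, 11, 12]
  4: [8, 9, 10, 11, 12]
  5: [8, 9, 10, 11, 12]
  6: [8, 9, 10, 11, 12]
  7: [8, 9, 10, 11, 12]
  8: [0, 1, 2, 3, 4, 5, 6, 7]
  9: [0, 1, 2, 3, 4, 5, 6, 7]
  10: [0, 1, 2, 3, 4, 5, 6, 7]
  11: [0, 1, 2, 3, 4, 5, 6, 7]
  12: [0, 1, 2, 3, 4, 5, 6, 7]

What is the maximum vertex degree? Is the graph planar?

Set-A vertices have degree 5; set-B vertices have degree 8. Maximum degree = max(8,5) = 8.
K_{8,5} contains K_{3,3} as a subgraph (since both sides have >= 3 vertices); by Kuratowski's theorem it is not planar.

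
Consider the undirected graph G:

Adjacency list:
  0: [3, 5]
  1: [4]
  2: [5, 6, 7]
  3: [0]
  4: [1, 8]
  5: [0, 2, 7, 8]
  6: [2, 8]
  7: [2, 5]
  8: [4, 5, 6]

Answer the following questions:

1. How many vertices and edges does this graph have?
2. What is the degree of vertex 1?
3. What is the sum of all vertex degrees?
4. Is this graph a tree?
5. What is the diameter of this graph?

Count: 9 vertices, 10 edges.
Vertex 1 has neighbors [4], degree = 1.
Handshaking lemma: 2 * 10 = 20.
A tree on 9 vertices has 8 edges. This graph has 10 edges (2 extra). Not a tree.
Diameter (longest shortest path) = 5.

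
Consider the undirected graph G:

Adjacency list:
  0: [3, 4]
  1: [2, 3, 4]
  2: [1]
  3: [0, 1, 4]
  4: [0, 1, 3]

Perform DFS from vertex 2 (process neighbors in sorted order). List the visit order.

DFS from vertex 2 (neighbors processed in ascending order):
Visit order: 2, 1, 3, 0, 4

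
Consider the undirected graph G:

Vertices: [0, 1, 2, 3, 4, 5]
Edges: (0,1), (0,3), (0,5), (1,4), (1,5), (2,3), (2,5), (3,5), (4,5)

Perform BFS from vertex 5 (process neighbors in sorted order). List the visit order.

BFS from vertex 5 (neighbors processed in ascending order):
Visit order: 5, 0, 1, 2, 3, 4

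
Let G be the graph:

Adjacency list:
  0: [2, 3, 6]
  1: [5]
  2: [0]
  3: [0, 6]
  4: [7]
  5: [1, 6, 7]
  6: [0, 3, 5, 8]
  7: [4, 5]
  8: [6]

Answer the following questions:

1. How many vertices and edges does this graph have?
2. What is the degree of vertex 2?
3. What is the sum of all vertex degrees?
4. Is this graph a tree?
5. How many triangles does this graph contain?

Count: 9 vertices, 9 edges.
Vertex 2 has neighbors [0], degree = 1.
Handshaking lemma: 2 * 9 = 18.
A tree on 9 vertices has 8 edges. This graph has 9 edges (1 extra). Not a tree.
Number of triangles = 1.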